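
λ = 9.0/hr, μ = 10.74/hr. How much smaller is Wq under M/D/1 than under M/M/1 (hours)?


ρ = 9.0/10.74 = 0.8380
Wq(M/M/1) = ρ/(μ−λ) = 0.8380/1.74 = 0.48160 hr
Wq(M/D/1) = ρ/(2(μ−λ)) = 0.24080 hr
Savings = 0.48160 − 0.24080 = 0.24080 hr

Final: 0.24080 hr


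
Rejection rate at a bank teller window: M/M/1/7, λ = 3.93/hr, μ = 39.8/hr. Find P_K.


ρ = λ/μ = 3.93/39.8 = 0.09874
P_K = (1−ρ)ρ^K/(1−ρ^(K+1)) = (0.9013·0.00000009153)/(1 − 0.000000009038)
= 0.00000008249/1.000000 = 0.00000008249

Final: 0.00000008249


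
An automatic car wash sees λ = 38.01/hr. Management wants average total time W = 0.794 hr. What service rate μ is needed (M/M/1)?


W = 1/(μ−λ) ⇒ μ − λ = 1/W = 1/0.794 = 1.2594
μ = λ + 1/W = 38.01 + 1.2594 = 39.2694 per hr

Final: 39.2694 /hr


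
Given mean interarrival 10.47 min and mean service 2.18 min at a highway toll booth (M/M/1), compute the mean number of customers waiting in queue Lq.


λ = 60/10.47 = 5.7307 /hr
μ = 60/2.18 = 27.5229 /hr
ρ = λ/μ = 5.7307/27.5229 = 0.2082
Lq = ρ²/(1−ρ) = 0.04335/0.7918 = 0.05475

Final: 0.05475


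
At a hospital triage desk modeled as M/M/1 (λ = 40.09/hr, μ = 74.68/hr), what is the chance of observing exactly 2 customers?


ρ = 40.09/74.68 = 0.5368
P_n = (1−ρ)·ρ^n = (1 − 0.5368)·0.5368^2 = 0.4632·0.288180 = 0.133478

Final: 0.133478


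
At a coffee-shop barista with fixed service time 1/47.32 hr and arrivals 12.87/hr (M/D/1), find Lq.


ρ = 12.87/47.32 = 0.2720
M/D/1: Lq = ρ²/(2(1−ρ)) = 0.07397/(2·0.7280) = 0.05080

Final: 0.05080


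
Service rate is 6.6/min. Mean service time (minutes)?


Mean service time = 1/μ = 1/6.6 minute = 0.15152 minute
In minutes: 0.15152 × 1 = 0.1515 min

Final: 0.1515 min


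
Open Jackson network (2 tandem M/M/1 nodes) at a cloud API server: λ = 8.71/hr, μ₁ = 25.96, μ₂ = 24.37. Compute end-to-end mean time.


Each node sees arrival rate λ = 8.71/hr (tandem ⇒ throughput preserved).
W₁ = 1/(μ₁−λ) = 1/(25.96−8.71) = 0.05797 hr
W₂ = 1/(μ₂−λ) = 1/(24.37−8.71) = 0.06386 hr
W_total = W₁ + W₂ = 0.05797 + 0.06386 = 0.12183 hr

Final: 0.12183 hr


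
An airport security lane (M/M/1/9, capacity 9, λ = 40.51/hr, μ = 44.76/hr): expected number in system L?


ρ = 40.51/44.76 = 0.9050
L = ρ[1 − (K+1)ρ^K + Kρ^(K+1)] / [(1−ρ)(1−ρ^(K+1))]
Numerator: 0.9050·(1 − 10·0.407427 + 9·0.368741) = 0.221197
Denominator: (0.09495)·(0.631259) = 0.059939
L = 0.221197/0.059939 = 3.6904

Final: 3.6904


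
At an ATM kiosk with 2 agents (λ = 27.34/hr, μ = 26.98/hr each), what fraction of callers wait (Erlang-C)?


a = λ/μ = 1.0133; ρ = a/2 = 0.5067
P₀ = 0.327429 (from M/M/c formula)
C(c,a) = [a^c/(c!(1−ρ))]·P₀ = [1.02686/(2·0.4933)]·0.327429
= 1.04075·0.327429 = 0.340772

Final: 0.340772


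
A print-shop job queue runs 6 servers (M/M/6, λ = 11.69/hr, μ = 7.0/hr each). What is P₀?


a = λ/μ = 11.69/7.0 = 1.6700; ρ = a/c = 0.2783
Σ_{k=0}^{5} a^k/k! (terms k=0..5) = 1.00000 + 1.67000 + 1.39445 + 0.77624 + 0.32408 + 0.10824 = 5.27302
Tail: a^6/(6!(1−ρ)) = 21.69196/(720·0.7217) = 0.04175
P₀ = 1/(5.27302 + 0.04175) = 1/5.31477 = 0.188155

Final: 0.188155


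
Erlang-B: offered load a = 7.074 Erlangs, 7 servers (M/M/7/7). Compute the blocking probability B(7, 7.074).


B(c,a) = (a^c/c!) / Σ_{k=0}^{c} a^k/k!
a^7/7! = 175.883400
Σ terms (k=0..7): 1.00000 + 7.07400 + 25.02074 + 58.99890 + 104.33956 + 147.61960 + 174.04351 + 175.88340 = 693.979707
B = 175.883400/693.979707 = 0.253442

Final: 0.253442


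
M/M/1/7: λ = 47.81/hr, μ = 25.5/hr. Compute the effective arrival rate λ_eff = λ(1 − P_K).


ρ = 1.8749; P_K = (1−ρ)ρ^7/(1−ρ^8) = 0.469715
λ_eff = λ(1 − P_K) = 47.81·(1 − 0.469715) = 47.81·0.530285 = 25.3529 /hr

Final: 25.3529 /hr


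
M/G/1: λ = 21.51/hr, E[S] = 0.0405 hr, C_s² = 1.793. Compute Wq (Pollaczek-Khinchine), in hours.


ρ = λ·E[S] = 21.51·0.0405 = 0.8712
E[S²] = E[S]²(1+C_s²) = 0.0405²·(1+1.793) = 0.004581
Wq = λ·E[S²]/(2(1−ρ)) = 21.51·0.004581/(2·0.1288) = 0.38241 hr

Final: 0.38241 hr


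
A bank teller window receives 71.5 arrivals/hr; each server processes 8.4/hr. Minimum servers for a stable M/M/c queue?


Stability requires cμ > λ ⇔ c > λ/μ.
λ/μ = 71.5/8.4 = 8.5119
Minimum integer c = ⌊8.5119⌋ + 1 = 9
Check: 9·8.4 = 75.60 > 71.5, while 8·8.4 = 67.20 ≤ 71.5

Final: 9 servers


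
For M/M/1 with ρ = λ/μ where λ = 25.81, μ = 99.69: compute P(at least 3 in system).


ρ = 25.81/99.69 = 0.2589
P(N ≥ n) = ρ^n = 0.2589^3 = 0.017354

Final: 0.017354


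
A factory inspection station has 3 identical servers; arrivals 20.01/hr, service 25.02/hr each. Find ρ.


ρ = λ/(cμ) = 20.01/(3·25.02) = 20.01/75.06 = 0.2666

Final: 0.2666


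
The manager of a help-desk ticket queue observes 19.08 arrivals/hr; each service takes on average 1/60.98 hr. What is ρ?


ρ = λ/μ = 19.08/60.98 = 0.3129

Final: 0.3129


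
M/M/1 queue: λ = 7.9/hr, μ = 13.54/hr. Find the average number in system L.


ρ = λ/μ = 7.9/13.54 = 0.5835
L = ρ/(1−ρ) = 0.5835/(1 − 0.5835) = 0.5835/0.4165 = 1.4007

Final: 1.4007


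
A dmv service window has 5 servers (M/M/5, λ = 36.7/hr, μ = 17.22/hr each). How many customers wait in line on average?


a = λ/μ = 2.1312; ρ = a/5 = 0.4262
P₀ = 0.117453
Lq = P₀·a^c·ρ / (c!·(1−ρ)²) = 0.117453·43.97082·0.4262/(120·0.32919)
= 0.05573

Final: 0.05573


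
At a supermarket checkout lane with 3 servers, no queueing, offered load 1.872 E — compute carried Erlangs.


B(3,1.872) = 0.191230 (Erlang-B)
Carried load = a(1 − B) = 1.872·(1 − 0.191230) = 1.872·0.808770 = 1.5140 E

Final: 1.5140 Erlangs


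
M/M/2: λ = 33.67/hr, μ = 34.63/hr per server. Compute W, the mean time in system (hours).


a = 0.9723; ρ = 0.4861; P₀ = 0.345769
Lq = P₀·a^c·ρ/(c!(1−ρ)²) = 0.30089
Wq = Lq/λ = 0.30089/33.67 = 0.008936 hr
W = Wq + 1/μ = 0.008936 + 0.02888 = 0.03781 hr

Final: 0.03781 hr


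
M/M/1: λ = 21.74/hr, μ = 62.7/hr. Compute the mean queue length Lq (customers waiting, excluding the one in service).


ρ = 21.74/62.7 = 0.3467
Lq = ρ²/(1−ρ) = 0.1202/0.6533 = 0.1840

Final: 0.1840


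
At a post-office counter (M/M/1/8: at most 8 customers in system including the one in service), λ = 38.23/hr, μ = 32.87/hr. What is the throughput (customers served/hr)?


ρ = 1.1631; P_K = (1−ρ)ρ^8/(1−ρ^9) = 0.188644
λ_eff = λ(1 − P_K) = 38.23·(1 − 0.188644) = 38.23·0.811356 = 31.0182 /hr

Final: 31.0182 /hr


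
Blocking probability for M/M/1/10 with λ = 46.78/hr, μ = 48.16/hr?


ρ = λ/μ = 46.78/48.16 = 0.9713
P_K = (1−ρ)ρ^K/(1−ρ^(K+1)) = (0.02865·0.747717)/(1 − 0.726292)
= 0.021425/0.273708 = 0.078278

Final: 0.078278


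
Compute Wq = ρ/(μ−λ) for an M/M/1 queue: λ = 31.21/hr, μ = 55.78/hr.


ρ = 31.21/55.78 = 0.5595
Wq = ρ/(μ−λ) = 0.5595/(55.78 − 31.21) = 0.5595/24.57 = 0.02277 hr

Final: 0.02277 hr


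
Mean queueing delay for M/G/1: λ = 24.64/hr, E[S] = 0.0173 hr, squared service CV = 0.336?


ρ = λ·E[S] = 24.64·0.0173 = 0.4263
E[S²] = E[S]²(1+C_s²) = 0.0173²·(1+0.336) = 0.0003999
Wq = λ·E[S²]/(2(1−ρ)) = 24.64·0.0003999/(2·0.5737) = 0.008586 hr

Final: 0.008586 hr


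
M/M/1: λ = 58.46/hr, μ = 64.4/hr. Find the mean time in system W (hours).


W = 1/(μ−λ) = 1/(64.4 − 58.46) = 1/5.94 = 0.1684 hr

Final: 0.1684 hr


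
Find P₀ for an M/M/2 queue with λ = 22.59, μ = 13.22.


a = λ/μ = 22.59/13.22 = 1.7088; ρ = a/c = 0.8544
Σ_{k=0}^{1} a^k/k! (terms k=0..1) = 1.00000 + 1.70877 = 2.70877
Tail: a^2/(2!(1−ρ)) = 2.91991/(2·0.1456) = 10.02629
P₀ = 1/(2.70877 + 10.02629) = 1/12.73506 = 0.078523

Final: 0.078523


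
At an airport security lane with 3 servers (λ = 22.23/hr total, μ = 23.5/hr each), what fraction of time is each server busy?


ρ = λ/(cμ) = 22.23/(3·23.5) = 22.23/70.50 = 0.3153

Final: 0.3153


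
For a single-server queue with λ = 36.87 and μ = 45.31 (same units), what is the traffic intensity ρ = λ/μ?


ρ = λ/μ = 36.87/45.31 = 0.8137

Final: 0.8137


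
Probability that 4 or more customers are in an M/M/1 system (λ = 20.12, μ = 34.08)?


ρ = 20.12/34.08 = 0.5904
P(N ≥ n) = ρ^n = 0.5904^4 = 0.121482

Final: 0.121482


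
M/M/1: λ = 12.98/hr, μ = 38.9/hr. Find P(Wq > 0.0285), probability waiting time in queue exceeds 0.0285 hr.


ρ = 12.98/38.9 = 0.3337
P(Wq > t) = ρ·e^{−(μ−λ)t} = 0.3337·e^{−0.7387}
= 0.3337·0.477725 = 0.159405

Final: 0.159405


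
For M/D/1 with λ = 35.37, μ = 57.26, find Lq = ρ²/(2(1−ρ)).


ρ = 35.37/57.26 = 0.6177
M/D/1: Lq = ρ²/(2(1−ρ)) = 0.3816/(2·0.3823) = 0.49905

Final: 0.49905


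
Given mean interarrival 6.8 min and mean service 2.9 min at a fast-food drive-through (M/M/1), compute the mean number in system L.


λ = 60/6.8 = 8.8235 /hr
μ = 60/2.9 = 20.6897 /hr
ρ = λ/μ = 8.8235/20.6897 = 0.4265
L = ρ/(1−ρ) = 0.4265/0.5735 = 0.7436

Final: 0.7436


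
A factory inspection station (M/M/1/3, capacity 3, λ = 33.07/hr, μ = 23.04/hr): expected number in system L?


ρ = 33.07/23.04 = 1.4353
L = ρ[1 − (K+1)ρ^K + Kρ^(K+1)] / [(1−ρ)(1−ρ^(K+1))]
Numerator: 1.4353·(1 − 4·2.957026 + 3·4.244308) = 2.734044
Denominator: (-0.4353)·(-3.244308) = 1.412344
L = 2.734044/1.412344 = 1.9358

Final: 1.9358


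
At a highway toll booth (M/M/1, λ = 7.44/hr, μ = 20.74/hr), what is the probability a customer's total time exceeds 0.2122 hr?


W ~ Exponential(μ−λ) for M/M/1.
μ − λ = 20.74 − 7.44 = 13.3000
P(W > t) = e^{−(μ−λ)t} = e^{−2.8223} = 0.059471

Final: 0.059471


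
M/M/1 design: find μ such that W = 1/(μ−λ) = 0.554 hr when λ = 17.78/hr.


W = 1/(μ−λ) ⇒ μ − λ = 1/W = 1/0.554 = 1.8051
μ = λ + 1/W = 17.78 + 1.8051 = 19.5851 per hr

Final: 19.5851 /hr


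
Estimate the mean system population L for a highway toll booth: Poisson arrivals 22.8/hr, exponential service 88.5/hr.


ρ = λ/μ = 22.8/88.5 = 0.2576
L = ρ/(1−ρ) = 0.2576/(1 − 0.2576) = 0.2576/0.7424 = 0.3470

Final: 0.3470


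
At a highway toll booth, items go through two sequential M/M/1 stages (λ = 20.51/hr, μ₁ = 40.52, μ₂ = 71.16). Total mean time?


Each node sees arrival rate λ = 20.51/hr (tandem ⇒ throughput preserved).
W₁ = 1/(μ₁−λ) = 1/(40.52−20.51) = 0.04998 hr
W₂ = 1/(μ₂−λ) = 1/(71.16−20.51) = 0.01974 hr
W_total = W₁ + W₂ = 0.04998 + 0.01974 = 0.06972 hr

Final: 0.06972 hr


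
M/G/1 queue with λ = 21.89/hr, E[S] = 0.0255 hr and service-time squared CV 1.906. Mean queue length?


ρ = λ·E[S] = 21.89·0.0255 = 0.5582
Lq = ρ²(1+C_s²)/(2(1−ρ)) = 0.3116·(1+1.906)/(2·0.4418)
= 0.3116·2.9060/0.8836 = 1.02472

Final: 1.02472


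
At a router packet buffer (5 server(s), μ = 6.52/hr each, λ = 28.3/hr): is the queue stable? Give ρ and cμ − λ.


Total capacity cμ = 5·6.52 = 32.60/hr
ρ = λ/(cμ) = 28.3/32.60 = 0.8681
Stable ⇔ ρ < 1: YES
Spare capacity = cμ − λ = 32.60 − 28.3 = 4.30/hr

Final: ρ = 0.8681; stable; margin = 4.30/hr


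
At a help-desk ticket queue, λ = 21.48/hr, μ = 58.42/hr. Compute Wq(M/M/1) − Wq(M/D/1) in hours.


ρ = 21.48/58.42 = 0.3677
Wq(M/M/1) = ρ/(μ−λ) = 0.3677/36.94 = 0.009954 hr
Wq(M/D/1) = ρ/(2(μ−λ)) = 0.004977 hr
Savings = 0.009954 − 0.004977 = 0.004977 hr

Final: 0.004977 hr


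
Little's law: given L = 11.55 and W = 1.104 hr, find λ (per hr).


λ = L/W = 11.55/1.104 = 10.4620 /hr

Final: 10.4620 /hr


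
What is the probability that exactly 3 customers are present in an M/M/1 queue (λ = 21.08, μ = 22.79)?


ρ = 21.08/22.79 = 0.9250
P_n = (1−ρ)·ρ^n = (1 − 0.9250)·0.9250^3 = 0.07503·0.791369 = 0.059379

Final: 0.059379


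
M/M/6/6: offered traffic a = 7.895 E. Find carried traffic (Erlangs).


B(6,7.895) = 0.383990 (Erlang-B)
Carried load = a(1 − B) = 7.895·(1 − 0.383990) = 7.895·0.616010 = 4.8634 E

Final: 4.8634 Erlangs


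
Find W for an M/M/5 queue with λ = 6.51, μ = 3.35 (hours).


a = 1.9433; ρ = 0.3887; P₀ = 0.142318
Lq = P₀·a^c·ρ/(c!(1−ρ)²) = 0.03418
Wq = Lq/λ = 0.03418/6.51 = 0.005250 hr
W = Wq + 1/μ = 0.005250 + 0.29851 = 0.30376 hr

Final: 0.30376 hr


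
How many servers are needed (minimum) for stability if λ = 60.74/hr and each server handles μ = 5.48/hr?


Stability requires cμ > λ ⇔ c > λ/μ.
λ/μ = 60.74/5.48 = 11.0839
Minimum integer c = ⌊11.0839⌋ + 1 = 12
Check: 12·5.48 = 65.76 > 60.74, while 11·5.48 = 60.28 ≤ 60.74

Final: 12 servers


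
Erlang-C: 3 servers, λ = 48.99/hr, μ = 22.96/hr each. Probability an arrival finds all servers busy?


a = λ/μ = 2.1337; ρ = a/3 = 0.7112
P₀ = 0.090770 (from M/M/c formula)
C(c,a) = [a^c/(c!(1−ρ))]·P₀ = [9.71419/(6·0.2888)]·0.090770
= 5.60678·0.090770 = 0.508928

Final: 0.508928


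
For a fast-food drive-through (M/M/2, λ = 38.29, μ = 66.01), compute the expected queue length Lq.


a = λ/μ = 0.5801; ρ = a/2 = 0.2900
P₀ = 0.550349
Lq = P₀·a^c·ρ / (c!·(1−ρ)²) = 0.550349·0.33647·0.2900/(2·0.50405)
= 0.05328

Final: 0.05328


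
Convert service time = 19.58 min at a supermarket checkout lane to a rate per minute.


μ = 1/(service time) in consistent units.
1 minute = 1 min, so μ = 1/19.58 = 0.05107 per minute

Final: 0.05107 /min


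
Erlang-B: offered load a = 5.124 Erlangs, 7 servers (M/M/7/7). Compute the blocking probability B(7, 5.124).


B(c,a) = (a^c/c!) / Σ_{k=0}^{c} a^k/k!
a^7/7! = 18.400656
Σ terms (k=0..7): 1.00000 + 5.12400 + 13.12769 + 22.42209 + 28.72270 + 29.43502 + 25.13751 + 18.40066 = 143.369664
B = 18.400656/143.369664 = 0.128344

Final: 0.128344


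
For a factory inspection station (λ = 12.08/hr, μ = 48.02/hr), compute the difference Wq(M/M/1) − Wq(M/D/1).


ρ = 12.08/48.02 = 0.2516
Wq(M/M/1) = ρ/(μ−λ) = 0.2516/35.94 = 0.006999 hr
Wq(M/D/1) = ρ/(2(μ−λ)) = 0.003500 hr
Savings = 0.006999 − 0.003500 = 0.003500 hr

Final: 0.003500 hr


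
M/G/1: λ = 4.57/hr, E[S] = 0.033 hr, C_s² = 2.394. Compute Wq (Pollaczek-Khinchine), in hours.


ρ = λ·E[S] = 4.57·0.033 = 0.1508
E[S²] = E[S]²(1+C_s²) = 0.033²·(1+2.394) = 0.003696
Wq = λ·E[S²]/(2(1−ρ)) = 4.57·0.003696/(2·0.8492) = 0.009945 hr

Final: 0.009945 hr


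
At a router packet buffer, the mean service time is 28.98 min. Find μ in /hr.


μ = 1/(service time) in consistent units.
1 hour = 60 min, so μ = 60/28.98 = 2.0704 per hour

Final: 2.0704 /hr


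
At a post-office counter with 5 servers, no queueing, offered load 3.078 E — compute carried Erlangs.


B(5,3.078) = 0.116764 (Erlang-B)
Carried load = a(1 − B) = 3.078·(1 − 0.116764) = 3.078·0.883236 = 2.7186 E

Final: 2.7186 Erlangs


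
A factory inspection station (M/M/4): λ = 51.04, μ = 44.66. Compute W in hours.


a = 1.1429; ρ = 0.2857; P₀ = 0.318044
Lq = P₀·a^c·ρ/(c!(1−ρ)²) = 0.01266
Wq = Lq/λ = 0.01266/51.04 = 0.0002480 hr
W = Wq + 1/μ = 0.0002480 + 0.02239 = 0.02264 hr

Final: 0.02264 hr


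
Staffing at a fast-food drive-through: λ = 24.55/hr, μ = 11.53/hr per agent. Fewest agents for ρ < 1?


Stability requires cμ > λ ⇔ c > λ/μ.
λ/μ = 24.55/11.53 = 2.1292
Minimum integer c = ⌊2.1292⌋ + 1 = 3
Check: 3·11.53 = 34.59 > 24.55, while 2·11.53 = 23.06 ≤ 24.55

Final: 3 servers


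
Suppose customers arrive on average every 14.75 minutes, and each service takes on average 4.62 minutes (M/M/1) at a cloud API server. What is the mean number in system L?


λ = 60/14.75 = 4.0678 /hr
μ = 60/4.62 = 12.9870 /hr
ρ = λ/μ = 4.0678/12.9870 = 0.3132
L = ρ/(1−ρ) = 0.3132/0.6868 = 0.4561

Final: 0.4561


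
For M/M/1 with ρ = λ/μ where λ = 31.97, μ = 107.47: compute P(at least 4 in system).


ρ = 31.97/107.47 = 0.2975
P(N ≥ n) = ρ^n = 0.2975^4 = 0.007831

Final: 0.007831


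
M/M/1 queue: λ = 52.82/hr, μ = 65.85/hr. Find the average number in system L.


ρ = λ/μ = 52.82/65.85 = 0.8021
L = ρ/(1−ρ) = 0.8021/(1 − 0.8021) = 0.8021/0.1979 = 4.0537

Final: 4.0537


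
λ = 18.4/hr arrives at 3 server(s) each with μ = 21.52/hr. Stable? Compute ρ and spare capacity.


Total capacity cμ = 3·21.52 = 64.56/hr
ρ = λ/(cμ) = 18.4/64.56 = 0.2850
Stable ⇔ ρ < 1: YES
Spare capacity = cμ − λ = 64.56 − 18.4 = 46.16/hr

Final: ρ = 0.2850; stable; margin = 46.16/hr


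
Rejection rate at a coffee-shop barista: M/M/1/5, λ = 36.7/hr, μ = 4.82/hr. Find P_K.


ρ = λ/μ = 36.7/4.82 = 7.6141
P_K = (1−ρ)ρ^K/(1−ρ^(K+1)) = (-6.6141·25591.463939)/(1 − 194856.167338)
= -169264.703399/-194855.167338 = 0.868669

Final: 0.868669


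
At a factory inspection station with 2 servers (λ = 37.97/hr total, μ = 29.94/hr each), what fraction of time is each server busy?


ρ = λ/(cμ) = 37.97/(2·29.94) = 37.97/59.88 = 0.6341

Final: 0.6341


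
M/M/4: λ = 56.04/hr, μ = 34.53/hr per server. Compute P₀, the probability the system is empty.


a = λ/μ = 56.04/34.53 = 1.6229; ρ = a/c = 0.4057
Σ_{k=0}^{3} a^k/k! (terms k=0..3) = 1.00000 + 1.62294 + 1.31696 + 0.71245 = 4.65235
Tail: a^4/(4!(1−ρ)) = 6.93755/(24·0.5943) = 0.48642
P₀ = 1/(4.65235 + 0.48642) = 1/5.13877 = 0.194599

Final: 0.194599


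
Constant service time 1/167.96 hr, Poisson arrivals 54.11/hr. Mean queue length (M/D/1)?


ρ = 54.11/167.96 = 0.3222
M/D/1: Lq = ρ²/(2(1−ρ)) = 0.1038/(2·0.6778) = 0.07656

Final: 0.07656


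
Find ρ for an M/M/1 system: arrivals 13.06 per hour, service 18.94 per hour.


ρ = λ/μ = 13.06/18.94 = 0.6895

Final: 0.6895


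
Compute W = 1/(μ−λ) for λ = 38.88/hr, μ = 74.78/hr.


W = 1/(μ−λ) = 1/(74.78 − 38.88) = 1/35.90 = 0.02786 hr

Final: 0.02786 hr


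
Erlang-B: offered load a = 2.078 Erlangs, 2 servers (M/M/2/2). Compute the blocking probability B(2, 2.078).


B(c,a) = (a^c/c!) / Σ_{k=0}^{c} a^k/k!
a^2/2! = 2.159042
Σ terms (k=0..2): 1.00000 + 2.07800 + 2.15904 = 5.237042
B = 2.159042/5.237042 = 0.412264

Final: 0.412264


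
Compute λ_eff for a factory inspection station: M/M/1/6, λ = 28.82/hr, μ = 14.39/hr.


ρ = 2.0028; P_K = (1−ρ)ρ^6/(1−ρ^7) = 0.504598
λ_eff = λ(1 − P_K) = 28.82·(1 − 0.504598) = 28.82·0.495402 = 14.2775 /hr

Final: 14.2775 /hr


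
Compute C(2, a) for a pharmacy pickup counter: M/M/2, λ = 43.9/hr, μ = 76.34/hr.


a = λ/μ = 0.5751; ρ = a/2 = 0.2875
P₀ = 0.553362 (from M/M/c formula)
C(c,a) = [a^c/(c!(1−ρ))]·P₀ = [0.33069/(2·0.7125)]·0.553362
= 0.23207·0.553362 = 0.128421

Final: 0.128421


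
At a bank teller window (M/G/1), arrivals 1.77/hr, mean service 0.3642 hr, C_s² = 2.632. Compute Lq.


ρ = λ·E[S] = 1.77·0.3642 = 0.6446
Lq = ρ²(1+C_s²)/(2(1−ρ)) = 0.4156·(1+2.632)/(2·0.3554)
= 0.4156·3.6320/0.7107 = 2.12357

Final: 2.12357


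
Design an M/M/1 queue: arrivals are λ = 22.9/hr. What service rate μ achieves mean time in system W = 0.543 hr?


W = 1/(μ−λ) ⇒ μ − λ = 1/W = 1/0.543 = 1.8416
μ = λ + 1/W = 22.9 + 1.8416 = 24.7416 per hr

Final: 24.7416 /hr


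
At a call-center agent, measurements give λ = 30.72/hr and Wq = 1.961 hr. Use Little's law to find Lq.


Lq = λWq = 30.72·1.961 = 60.2419

Final: 60.2419


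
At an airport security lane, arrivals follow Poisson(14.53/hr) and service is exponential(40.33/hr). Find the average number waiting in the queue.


ρ = 14.53/40.33 = 0.3603
Lq = ρ²/(1−ρ) = 0.1298/0.6397 = 0.2029

Final: 0.2029


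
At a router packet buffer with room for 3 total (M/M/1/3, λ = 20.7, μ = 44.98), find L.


ρ = 20.7/44.98 = 0.4602
L = ρ[1 − (K+1)ρ^K + Kρ^(K+1)] / [(1−ρ)(1−ρ^(K+1))]
Numerator: 0.4602·(1 − 4·0.097466 + 3·0.044854) = 0.342714
Denominator: (0.5398)·(0.955146) = 0.515583
L = 0.342714/0.515583 = 0.6647

Final: 0.6647


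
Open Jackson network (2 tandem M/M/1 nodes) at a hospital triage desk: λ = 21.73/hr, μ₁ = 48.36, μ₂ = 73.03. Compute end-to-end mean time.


Each node sees arrival rate λ = 21.73/hr (tandem ⇒ throughput preserved).
W₁ = 1/(μ₁−λ) = 1/(48.36−21.73) = 0.03755 hr
W₂ = 1/(μ₂−λ) = 1/(73.03−21.73) = 0.01949 hr
W_total = W₁ + W₂ = 0.03755 + 0.01949 = 0.05704 hr

Final: 0.05704 hr


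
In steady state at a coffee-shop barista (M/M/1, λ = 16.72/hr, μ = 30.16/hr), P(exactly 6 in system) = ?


ρ = 16.72/30.16 = 0.5544
P_n = (1−ρ)·ρ^n = (1 − 0.5544)·0.5544^6 = 0.4456·0.029029 = 0.012936

Final: 0.012936


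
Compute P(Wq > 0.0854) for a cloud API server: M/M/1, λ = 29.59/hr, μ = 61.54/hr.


ρ = 29.59/61.54 = 0.4808
P(Wq > t) = ρ·e^{−(μ−λ)t} = 0.4808·e^{−2.7285}
= 0.4808·0.065315 = 0.031405

Final: 0.031405


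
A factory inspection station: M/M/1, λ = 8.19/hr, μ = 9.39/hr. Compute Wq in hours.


ρ = 8.19/9.39 = 0.8722
Wq = ρ/(μ−λ) = 0.8722/(9.39 − 8.19) = 0.8722/1.20 = 0.7268 hr

Final: 0.7268 hr


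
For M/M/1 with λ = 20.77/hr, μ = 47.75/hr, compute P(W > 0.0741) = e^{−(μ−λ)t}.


W ~ Exponential(μ−λ) for M/M/1.
μ − λ = 47.75 − 20.77 = 26.9800
P(W > t) = e^{−(μ−λ)t} = e^{−1.9992} = 0.135441

Final: 0.135441


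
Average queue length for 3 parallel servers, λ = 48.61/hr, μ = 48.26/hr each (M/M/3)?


a = λ/μ = 1.0073; ρ = a/3 = 0.3358
P₀ = 0.360888
Lq = P₀·a^c·ρ / (c!·(1−ρ)²) = 0.360888·1.02192·0.3358/(6·0.44123)
= 0.04677

Final: 0.04677


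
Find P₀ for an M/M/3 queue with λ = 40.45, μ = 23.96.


a = λ/μ = 40.45/23.96 = 1.6882; ρ = a/c = 0.5627
Σ_{k=0}^{2} a^k/k! (terms k=0..2) = 1.00000 + 1.68823 + 1.42506 = 4.11329
Tail: a^3/(3!(1−ρ)) = 4.81166/(6·0.4373) = 1.83403
P₀ = 1/(4.11329 + 1.83403) = 1/5.94733 = 0.168143

Final: 0.168143


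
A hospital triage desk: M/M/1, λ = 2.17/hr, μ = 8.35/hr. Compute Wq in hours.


ρ = 2.17/8.35 = 0.2599
Wq = ρ/(μ−λ) = 0.2599/(8.35 − 2.17) = 0.2599/6.18 = 0.04205 hr

Final: 0.04205 hr


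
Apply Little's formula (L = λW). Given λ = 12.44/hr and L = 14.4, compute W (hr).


W = L/λ = 14.4/12.44 = 1.1576 hr

Final: 1.1576 hr


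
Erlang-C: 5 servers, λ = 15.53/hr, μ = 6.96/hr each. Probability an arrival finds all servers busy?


a = λ/μ = 2.2313; ρ = a/5 = 0.4463
P₀ = 0.105960 (from M/M/c formula)
C(c,a) = [a^c/(c!(1−ρ))]·P₀ = [55.31095/(120·0.5537)]·0.105960
= 0.83239·0.105960 = 0.088200

Final: 0.088200


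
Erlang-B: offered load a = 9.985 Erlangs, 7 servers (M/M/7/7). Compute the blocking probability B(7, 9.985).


B(c,a) = (a^c/c!) / Σ_{k=0}^{c} a^k/k!
a^7/7! = 1963.387167
Σ terms (k=0..7): 1.00000 + 9.98500 + 49.85011 + 165.91779 + 414.17229 + 827.10206 + 1376.43567 + 1963.38717 = 4807.850082
B = 1963.387167/4807.850082 = 0.408371

Final: 0.408371


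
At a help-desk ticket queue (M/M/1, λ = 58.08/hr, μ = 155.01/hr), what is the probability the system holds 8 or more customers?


ρ = 58.08/155.01 = 0.3747
P(N ≥ n) = ρ^n = 0.3747^8 = 0.0003885

Final: 0.0003885


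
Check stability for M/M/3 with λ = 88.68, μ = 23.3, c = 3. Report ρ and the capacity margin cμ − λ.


Total capacity cμ = 3·23.3 = 69.90/hr
ρ = λ/(cμ) = 88.68/69.90 = 1.2687
Stable ⇔ ρ < 1: NO
Spare capacity = cμ − λ = 69.90 − 88.68 = -18.78/hr

Final: ρ = 1.2687; unstable; margin = -18.78/hr


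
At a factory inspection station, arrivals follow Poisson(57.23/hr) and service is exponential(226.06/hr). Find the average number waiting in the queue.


ρ = 57.23/226.06 = 0.2532
Lq = ρ²/(1−ρ) = 0.06409/0.7468 = 0.08582

Final: 0.08582


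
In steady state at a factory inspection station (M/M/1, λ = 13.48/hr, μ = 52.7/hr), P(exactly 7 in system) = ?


ρ = 13.48/52.7 = 0.2558
P_n = (1−ρ)·ρ^n = (1 − 0.2558)·0.2558^7 = 0.7442·0.00007164 = 0.00005332

Final: 0.00005332


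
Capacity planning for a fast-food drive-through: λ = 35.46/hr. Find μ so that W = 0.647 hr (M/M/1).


W = 1/(μ−λ) ⇒ μ − λ = 1/W = 1/0.647 = 1.5456
μ = λ + 1/W = 35.46 + 1.5456 = 37.0056 per hr

Final: 37.0056 /hr


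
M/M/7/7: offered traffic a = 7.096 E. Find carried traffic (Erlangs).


B(7,7.096) = 0.254795 (Erlang-B)
Carried load = a(1 − B) = 7.096·(1 − 0.254795) = 7.096·0.745205 = 5.2880 E

Final: 5.2880 Erlangs


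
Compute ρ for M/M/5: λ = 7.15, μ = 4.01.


ρ = λ/(cμ) = 7.15/(5·4.01) = 7.15/20.05 = 0.3566

Final: 0.3566


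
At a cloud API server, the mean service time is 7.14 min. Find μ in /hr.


μ = 1/(service time) in consistent units.
1 hour = 60 min, so μ = 60/7.14 = 8.4034 per hour

Final: 8.4034 /hr


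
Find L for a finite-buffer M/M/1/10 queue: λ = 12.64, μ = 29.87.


ρ = 12.64/29.87 = 0.4232
L = ρ[1 − (K+1)ρ^K + Kρ^(K+1)] / [(1−ρ)(1−ρ^(K+1))]
Numerator: 0.4232·(1 − 11·0.0001841 + 10·0.00007792) = 0.422640
Denominator: (0.5768)·(0.999922) = 0.576788
L = 0.422640/0.576788 = 0.7327

Final: 0.7327


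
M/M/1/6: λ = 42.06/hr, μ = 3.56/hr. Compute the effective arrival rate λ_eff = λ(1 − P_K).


ρ = 11.8146; P_K = (1−ρ)ρ^6/(1−ρ^7) = 0.915359
λ_eff = λ(1 − P_K) = 42.06·(1 − 0.915359) = 42.06·0.084641 = 3.5600 /hr

Final: 3.5600 /hr


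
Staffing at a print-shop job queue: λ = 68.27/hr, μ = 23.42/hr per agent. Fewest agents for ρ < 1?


Stability requires cμ > λ ⇔ c > λ/μ.
λ/μ = 68.27/23.42 = 2.9150
Minimum integer c = ⌊2.9150⌋ + 1 = 3
Check: 3·23.42 = 70.26 > 68.27, while 2·23.42 = 46.84 ≤ 68.27

Final: 3 servers


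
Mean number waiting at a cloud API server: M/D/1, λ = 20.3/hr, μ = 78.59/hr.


ρ = 20.3/78.59 = 0.2583
M/D/1: Lq = ρ²/(2(1−ρ)) = 0.06672/(2·0.7417) = 0.04498

Final: 0.04498


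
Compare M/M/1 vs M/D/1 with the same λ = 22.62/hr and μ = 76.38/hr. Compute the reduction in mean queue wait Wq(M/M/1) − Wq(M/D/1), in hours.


ρ = 22.62/76.38 = 0.2962
Wq(M/M/1) = ρ/(μ−λ) = 0.2962/53.76 = 0.005509 hr
Wq(M/D/1) = ρ/(2(μ−λ)) = 0.002754 hr
Savings = 0.005509 − 0.002754 = 0.002754 hr

Final: 0.002754 hr


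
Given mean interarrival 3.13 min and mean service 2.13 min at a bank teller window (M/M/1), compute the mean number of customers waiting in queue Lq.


λ = 60/3.13 = 19.1693 /hr
μ = 60/2.13 = 28.1690 /hr
ρ = λ/μ = 19.1693/28.1690 = 0.6805
Lq = ρ²/(1−ρ) = 0.4631/0.3195 = 1.4495

Final: 1.4495


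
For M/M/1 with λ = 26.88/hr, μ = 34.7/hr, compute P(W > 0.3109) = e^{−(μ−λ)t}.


W ~ Exponential(μ−λ) for M/M/1.
μ − λ = 34.7 − 26.88 = 7.8200
P(W > t) = e^{−(μ−λ)t} = e^{−2.4312} = 0.087928

Final: 0.087928


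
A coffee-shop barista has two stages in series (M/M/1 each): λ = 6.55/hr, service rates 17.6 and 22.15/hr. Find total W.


Each node sees arrival rate λ = 6.55/hr (tandem ⇒ throughput preserved).
W₁ = 1/(μ₁−λ) = 1/(17.6−6.55) = 0.09050 hr
W₂ = 1/(μ₂−λ) = 1/(22.15−6.55) = 0.06410 hr
W_total = W₁ + W₂ = 0.09050 + 0.06410 = 0.15460 hr

Final: 0.15460 hr


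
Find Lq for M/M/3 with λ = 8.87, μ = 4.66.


a = λ/μ = 1.9034; ρ = a/3 = 0.6345
P₀ = 0.127236
Lq = P₀·a^c·ρ / (c!·(1−ρ)²) = 0.127236·6.89625·0.6345/(6·0.13361)
= 0.69448

Final: 0.69448


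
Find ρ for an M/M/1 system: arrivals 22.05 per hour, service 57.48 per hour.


ρ = λ/μ = 22.05/57.48 = 0.3836

Final: 0.3836


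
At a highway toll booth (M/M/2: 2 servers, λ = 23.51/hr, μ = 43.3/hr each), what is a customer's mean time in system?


a = 0.5430; ρ = 0.2715; P₀ = 0.572972
Lq = P₀·a^c·ρ/(c!(1−ρ)²) = 0.04320
Wq = Lq/λ = 0.04320/23.51 = 0.001838 hr
W = Wq + 1/μ = 0.001838 + 0.02309 = 0.02493 hr

Final: 0.02493 hr


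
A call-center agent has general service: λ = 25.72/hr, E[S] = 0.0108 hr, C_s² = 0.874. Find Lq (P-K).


ρ = λ·E[S] = 25.72·0.0108 = 0.2778
Lq = ρ²(1+C_s²)/(2(1−ρ)) = 0.07716·(1+0.874)/(2·0.7222)
= 0.07716·1.8740/1.4444 = 0.10011

Final: 0.10011


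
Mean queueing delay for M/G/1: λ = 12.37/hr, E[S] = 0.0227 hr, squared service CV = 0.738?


ρ = λ·E[S] = 12.37·0.0227 = 0.2808
E[S²] = E[S]²(1+C_s²) = 0.0227²·(1+0.738) = 0.0008956
Wq = λ·E[S²]/(2(1−ρ)) = 12.37·0.0008956/(2·0.7192) = 0.007702 hr

Final: 0.007702 hr


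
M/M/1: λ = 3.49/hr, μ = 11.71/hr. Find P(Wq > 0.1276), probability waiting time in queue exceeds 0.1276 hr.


ρ = 3.49/11.71 = 0.2980
P(Wq > t) = ρ·e^{−(μ−λ)t} = 0.2980·e^{−1.0489}
= 0.2980·0.350333 = 0.104412

Final: 0.104412


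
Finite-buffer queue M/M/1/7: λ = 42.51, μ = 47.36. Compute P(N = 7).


ρ = λ/μ = 42.51/47.36 = 0.8976
P_K = (1−ρ)ρ^K/(1−ρ^(K+1)) = (0.1024·0.469414)/(1 − 0.421343)
= 0.048071/0.578657 = 0.083074

Final: 0.083074


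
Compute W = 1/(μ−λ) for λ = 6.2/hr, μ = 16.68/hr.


W = 1/(μ−λ) = 1/(16.68 − 6.2) = 1/10.48 = 0.09542 hr

Final: 0.09542 hr


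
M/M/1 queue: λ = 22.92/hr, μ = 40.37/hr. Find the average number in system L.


ρ = λ/μ = 22.92/40.37 = 0.5677
L = ρ/(1−ρ) = 0.5677/(1 − 0.5677) = 0.5677/0.4323 = 1.3135

Final: 1.3135


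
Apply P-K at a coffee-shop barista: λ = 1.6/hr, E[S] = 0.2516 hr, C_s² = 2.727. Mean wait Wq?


ρ = λ·E[S] = 1.6·0.2516 = 0.4026
E[S²] = E[S]²(1+C_s²) = 0.2516²·(1+2.727) = 0.235929
Wq = λ·E[S²]/(2(1−ρ)) = 1.6·0.235929/(2·0.5974) = 0.31592 hr

Final: 0.31592 hr


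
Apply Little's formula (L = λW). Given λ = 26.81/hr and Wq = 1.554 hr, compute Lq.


Lq = λWq = 26.81·1.554 = 41.6627

Final: 41.6627


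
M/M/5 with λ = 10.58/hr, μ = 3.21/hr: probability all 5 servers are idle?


a = λ/μ = 10.58/3.21 = 3.2960; ρ = a/c = 0.6592
Σ_{k=0}^{4} a^k/k! (terms k=0..4) = 1.00000 + 3.29595 + 5.43164 + 5.96748 + 4.91713 = 20.61220
Tail: a^5/(5!(1−ρ)) = 388.95842/(120·0.3408) = 9.51064
P₀ = 1/(20.61220 + 9.51064) = 1/30.12283 = 0.033197

Final: 0.033197


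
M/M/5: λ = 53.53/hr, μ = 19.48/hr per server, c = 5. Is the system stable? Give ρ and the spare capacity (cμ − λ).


Total capacity cμ = 5·19.48 = 97.40/hr
ρ = λ/(cμ) = 53.53/97.40 = 0.5496
Stable ⇔ ρ < 1: YES
Spare capacity = cμ − λ = 97.40 − 53.53 = 43.87/hr

Final: ρ = 0.5496; stable; margin = 43.87/hr


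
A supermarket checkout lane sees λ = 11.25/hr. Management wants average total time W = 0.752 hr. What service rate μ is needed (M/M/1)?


W = 1/(μ−λ) ⇒ μ − λ = 1/W = 1/0.752 = 1.3298
μ = λ + 1/W = 11.25 + 1.3298 = 12.5798 per hr

Final: 12.5798 /hr


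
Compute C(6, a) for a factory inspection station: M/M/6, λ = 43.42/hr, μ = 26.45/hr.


a = λ/μ = 1.6416; ρ = a/6 = 0.2736
P₀ = 0.193587 (from M/M/c formula)
C(c,a) = [a^c/(c!(1−ρ))]·P₀ = [19.56973/(720·0.7264)]·0.193587
= 0.03742·0.193587 = 0.007244

Final: 0.007244


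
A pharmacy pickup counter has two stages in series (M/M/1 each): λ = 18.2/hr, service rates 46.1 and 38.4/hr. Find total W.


Each node sees arrival rate λ = 18.2/hr (tandem ⇒ throughput preserved).
W₁ = 1/(μ₁−λ) = 1/(46.1−18.2) = 0.03584 hr
W₂ = 1/(μ₂−λ) = 1/(38.4−18.2) = 0.04950 hr
W_total = W₁ + W₂ = 0.03584 + 0.04950 = 0.08535 hr

Final: 0.08535 hr


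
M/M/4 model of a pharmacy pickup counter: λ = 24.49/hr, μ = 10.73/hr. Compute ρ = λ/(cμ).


ρ = λ/(cμ) = 24.49/(4·10.73) = 24.49/42.92 = 0.5706

Final: 0.5706


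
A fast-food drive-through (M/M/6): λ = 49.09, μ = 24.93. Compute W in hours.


a = 1.9691; ρ = 0.3282; P₀ = 0.139393
Lq = P₀·a^c·ρ/(c!(1−ρ)²) = 0.008206
Wq = Lq/λ = 0.008206/49.09 = 0.0001672 hr
W = Wq + 1/μ = 0.0001672 + 0.04011 = 0.04028 hr

Final: 0.04028 hr


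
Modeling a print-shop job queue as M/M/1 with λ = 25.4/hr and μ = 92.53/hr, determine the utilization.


ρ = λ/μ = 25.4/92.53 = 0.2745

Final: 0.2745


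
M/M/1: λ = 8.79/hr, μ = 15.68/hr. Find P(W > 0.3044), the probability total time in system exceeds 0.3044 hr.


W ~ Exponential(μ−λ) for M/M/1.
μ − λ = 15.68 − 8.79 = 6.8900
P(W > t) = e^{−(μ−λ)t} = e^{−2.0973} = 0.122786

Final: 0.122786


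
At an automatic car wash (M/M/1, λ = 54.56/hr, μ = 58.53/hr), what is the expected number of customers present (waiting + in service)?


ρ = λ/μ = 54.56/58.53 = 0.9322
L = ρ/(1−ρ) = 0.9322/(1 − 0.9322) = 0.9322/0.06783 = 13.7431

Final: 13.7431


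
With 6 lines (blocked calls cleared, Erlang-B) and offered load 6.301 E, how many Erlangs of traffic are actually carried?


B(6,6.301) = 0.285722 (Erlang-B)
Carried load = a(1 − B) = 6.301·(1 − 0.285722) = 6.301·0.714278 = 4.5007 E

Final: 4.5007 Erlangs


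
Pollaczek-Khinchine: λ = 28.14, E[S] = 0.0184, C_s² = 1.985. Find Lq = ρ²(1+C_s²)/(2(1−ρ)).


ρ = λ·E[S] = 28.14·0.0184 = 0.5178
Lq = ρ²(1+C_s²)/(2(1−ρ)) = 0.2681·(1+1.985)/(2·0.4822)
= 0.2681·2.9850/0.9644 = 0.82975

Final: 0.82975


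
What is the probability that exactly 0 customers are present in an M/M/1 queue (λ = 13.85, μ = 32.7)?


ρ = 13.85/32.7 = 0.4235
P_n = (1−ρ)·ρ^n = (1 − 0.4235)·0.4235^0 = 0.5765·1.000000 = 0.576453

Final: 0.576453


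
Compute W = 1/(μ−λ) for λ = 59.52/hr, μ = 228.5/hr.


W = 1/(μ−λ) = 1/(228.5 − 59.52) = 1/168.98 = 0.005918 hr

Final: 0.005918 hr


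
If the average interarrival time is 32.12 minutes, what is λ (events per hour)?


λ = 1/(interarrival time) in consistent units.
1 hour = 60 min, so λ = 60/32.12 = 1.8680 per hour

Final: 1.8680 /hr


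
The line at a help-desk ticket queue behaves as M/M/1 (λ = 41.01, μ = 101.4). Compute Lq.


ρ = 41.01/101.4 = 0.4044
Lq = ρ²/(1−ρ) = 0.1636/0.5956 = 0.2746

Final: 0.2746


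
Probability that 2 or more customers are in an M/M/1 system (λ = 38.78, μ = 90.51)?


ρ = 38.78/90.51 = 0.4285
P(N ≥ n) = ρ^n = 0.4285^2 = 0.183579

Final: 0.183579


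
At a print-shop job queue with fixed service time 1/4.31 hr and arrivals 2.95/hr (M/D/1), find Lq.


ρ = 2.95/4.31 = 0.6845
M/D/1: Lq = ρ²/(2(1−ρ)) = 0.4685/(2·0.3155) = 0.74233

Final: 0.74233


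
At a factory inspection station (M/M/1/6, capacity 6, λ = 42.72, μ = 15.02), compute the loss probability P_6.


ρ = λ/μ = 42.72/15.02 = 2.8442
P_K = (1−ρ)ρ^K/(1−ρ^(K+1)) = (-1.8442·529.380413)/(1 − 1505.667858)
= -976.287445/-1504.667858 = 0.648839

Final: 0.648839


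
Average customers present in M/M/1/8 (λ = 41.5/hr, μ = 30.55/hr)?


ρ = 41.5/30.55 = 1.3584
L = ρ[1 − (K+1)ρ^K + Kρ^(K+1)] / [(1−ρ)(1−ρ^(K+1))]
Numerator: 1.3584·(1 − 9·11.595649 + 8·15.751863) = 30.773938
Denominator: (-0.3584)·(-14.751863) = 5.287493
L = 30.773938/5.287493 = 5.8201

Final: 5.8201


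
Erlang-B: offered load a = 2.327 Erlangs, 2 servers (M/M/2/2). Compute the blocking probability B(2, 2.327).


B(c,a) = (a^c/c!) / Σ_{k=0}^{c} a^k/k!
a^2/2! = 2.707464
Σ terms (k=0..2): 1.00000 + 2.32700 + 2.70746 = 6.034465
B = 2.707464/6.034465 = 0.448667

Final: 0.448667


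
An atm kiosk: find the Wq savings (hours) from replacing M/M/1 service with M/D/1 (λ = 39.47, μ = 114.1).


ρ = 39.47/114.1 = 0.3459
Wq(M/M/1) = ρ/(μ−λ) = 0.3459/74.63 = 0.004635 hr
Wq(M/D/1) = ρ/(2(μ−λ)) = 0.002318 hr
Savings = 0.004635 − 0.002318 = 0.002318 hr

Final: 0.002318 hr


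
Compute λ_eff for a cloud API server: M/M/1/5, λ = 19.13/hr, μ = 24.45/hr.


ρ = 0.7824; P_K = (1−ρ)ρ^5/(1−ρ^6) = 0.082793
λ_eff = λ(1 − P_K) = 19.13·(1 − 0.082793) = 19.13·0.917207 = 17.5462 /hr

Final: 17.5462 /hr


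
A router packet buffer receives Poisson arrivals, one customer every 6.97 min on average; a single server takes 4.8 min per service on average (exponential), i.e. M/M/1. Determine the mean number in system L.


λ = 60/6.97 = 8.6083 /hr
μ = 60/4.8 = 12.5000 /hr
ρ = λ/μ = 8.6083/12.5000 = 0.6887
L = ρ/(1−ρ) = 0.6887/0.3113 = 2.2120

Final: 2.2120


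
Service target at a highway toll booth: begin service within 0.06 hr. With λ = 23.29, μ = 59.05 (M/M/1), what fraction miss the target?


ρ = 23.29/59.05 = 0.3944
P(Wq > t) = ρ·e^{−(μ−λ)t} = 0.3944·e^{−2.1456}
= 0.3944·0.116998 = 0.046145

Final: 0.046145


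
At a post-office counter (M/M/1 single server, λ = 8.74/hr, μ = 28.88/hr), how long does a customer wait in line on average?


ρ = 8.74/28.88 = 0.3026
Wq = ρ/(μ−λ) = 0.3026/(28.88 − 8.74) = 0.3026/20.14 = 0.01503 hr

Final: 0.01503 hr


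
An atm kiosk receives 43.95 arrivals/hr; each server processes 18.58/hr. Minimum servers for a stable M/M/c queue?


Stability requires cμ > λ ⇔ c > λ/μ.
λ/μ = 43.95/18.58 = 2.3654
Minimum integer c = ⌊2.3654⌋ + 1 = 3
Check: 3·18.58 = 55.74 > 43.95, while 2·18.58 = 37.16 ≤ 43.95

Final: 3 servers


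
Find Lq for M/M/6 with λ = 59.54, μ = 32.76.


a = λ/μ = 1.8175; ρ = a/6 = 0.3029
P₀ = 0.162304
Lq = P₀·a^c·ρ / (c!·(1−ρ)²) = 0.162304·36.04040·0.3029/(720·0.48593)
= 0.005064

Final: 0.005064


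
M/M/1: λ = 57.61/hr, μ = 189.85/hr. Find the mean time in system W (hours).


W = 1/(μ−λ) = 1/(189.85 − 57.61) = 1/132.24 = 0.007562 hr

Final: 0.007562 hr


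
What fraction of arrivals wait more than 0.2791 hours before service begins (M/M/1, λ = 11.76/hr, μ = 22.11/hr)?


ρ = 11.76/22.11 = 0.5319
P(Wq > t) = ρ·e^{−(μ−λ)t} = 0.5319·e^{−2.8887}
= 0.5319·0.055649 = 0.029599

Final: 0.029599


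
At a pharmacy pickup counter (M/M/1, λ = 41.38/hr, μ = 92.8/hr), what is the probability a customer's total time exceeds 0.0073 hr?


W ~ Exponential(μ−λ) for M/M/1.
μ − λ = 92.8 − 41.38 = 51.4200
P(W > t) = e^{−(μ−λ)t} = e^{−0.3754} = 0.687038

Final: 0.687038


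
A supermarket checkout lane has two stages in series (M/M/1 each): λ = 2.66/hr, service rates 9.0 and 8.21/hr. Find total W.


Each node sees arrival rate λ = 2.66/hr (tandem ⇒ throughput preserved).
W₁ = 1/(μ₁−λ) = 1/(9.0−2.66) = 0.15773 hr
W₂ = 1/(μ₂−λ) = 1/(8.21−2.66) = 0.18018 hr
W_total = W₁ + W₂ = 0.15773 + 0.18018 = 0.33791 hr

Final: 0.33791 hr


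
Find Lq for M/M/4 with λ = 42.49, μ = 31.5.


a = λ/μ = 1.3489; ρ = a/4 = 0.3372
P₀ = 0.258010
Lq = P₀·a^c·ρ / (c!·(1−ρ)²) = 0.258010·3.31058·0.3372/(24·0.43927)
= 0.02732

Final: 0.02732


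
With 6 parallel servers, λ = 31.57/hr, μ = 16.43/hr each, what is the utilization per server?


ρ = λ/(cμ) = 31.57/(6·16.43) = 31.57/98.58 = 0.3202

Final: 0.3202


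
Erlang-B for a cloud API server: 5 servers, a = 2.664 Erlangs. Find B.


B(c,a) = (a^c/c!) / Σ_{k=0}^{c} a^k/k!
a^5/5! = 1.118124
Σ terms (k=0..5): 1.00000 + 2.66400 + 3.54845 + 3.15102 + 2.09858 + 1.11812 = 13.580174
B = 1.118124/13.580174 = 0.082335

Final: 0.082335


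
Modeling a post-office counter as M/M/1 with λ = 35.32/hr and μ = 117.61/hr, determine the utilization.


ρ = λ/μ = 35.32/117.61 = 0.3003

Final: 0.3003


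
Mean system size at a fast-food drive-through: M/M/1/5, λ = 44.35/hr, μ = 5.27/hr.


ρ = 44.35/5.27 = 8.4156
L = ρ[1 − (K+1)ρ^K + Kρ^(K+1)] / [(1−ρ)(1−ρ^(K+1))]
Numerator: 8.4156·(1 − 6·42209.970125 + 5·355220.526576) = 12815583.124834
Denominator: (-7.4156)·(-355219.526576) = 2634151.631610
L = 12815583.124834/2634151.631610 = 4.8652

Final: 4.8652


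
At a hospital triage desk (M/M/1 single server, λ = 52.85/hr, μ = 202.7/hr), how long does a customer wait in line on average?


ρ = 52.85/202.7 = 0.2607
Wq = ρ/(μ−λ) = 0.2607/(202.7 − 52.85) = 0.2607/149.85 = 0.001740 hr

Final: 0.001740 hr
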